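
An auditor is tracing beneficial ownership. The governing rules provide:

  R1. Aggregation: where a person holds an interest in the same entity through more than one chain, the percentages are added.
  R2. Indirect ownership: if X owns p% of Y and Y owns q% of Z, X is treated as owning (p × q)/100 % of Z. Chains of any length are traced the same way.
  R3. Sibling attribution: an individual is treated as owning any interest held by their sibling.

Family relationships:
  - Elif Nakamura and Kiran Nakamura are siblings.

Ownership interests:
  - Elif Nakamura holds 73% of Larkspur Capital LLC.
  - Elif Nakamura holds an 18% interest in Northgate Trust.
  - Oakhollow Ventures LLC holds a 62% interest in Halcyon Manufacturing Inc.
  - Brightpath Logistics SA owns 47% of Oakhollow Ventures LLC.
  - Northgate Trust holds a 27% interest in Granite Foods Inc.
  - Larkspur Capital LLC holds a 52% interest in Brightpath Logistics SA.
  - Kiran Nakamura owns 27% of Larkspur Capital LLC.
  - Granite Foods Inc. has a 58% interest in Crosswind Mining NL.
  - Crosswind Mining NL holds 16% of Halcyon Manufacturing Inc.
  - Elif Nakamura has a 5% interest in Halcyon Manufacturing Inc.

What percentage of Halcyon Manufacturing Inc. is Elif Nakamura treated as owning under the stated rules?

20.603808%

By sibling attribution (R3), Elif Nakamura is treated as also owning Kiran Nakamura's interest in Larkspur Capital LLC, giving 73% + 27% = 100%.
Chain via Northgate Trust → Granite Foods Inc. → Crosswind Mining NL (R2): 18% × 27% × 58% × 16% = 0.451008% of Halcyon Manufacturing Inc.
Chain via Larkspur Capital LLC → Brightpath Logistics SA → Oakhollow Ventures LLC (R2): 100% × 52% × 47% × 62% = 15.1528% of Halcyon Manufacturing Inc.
Direct interest in Halcyon Manufacturing Inc: 5%.
Aggregating (R1): 0.451008% + 15.1528% + 5% = 20.603808%.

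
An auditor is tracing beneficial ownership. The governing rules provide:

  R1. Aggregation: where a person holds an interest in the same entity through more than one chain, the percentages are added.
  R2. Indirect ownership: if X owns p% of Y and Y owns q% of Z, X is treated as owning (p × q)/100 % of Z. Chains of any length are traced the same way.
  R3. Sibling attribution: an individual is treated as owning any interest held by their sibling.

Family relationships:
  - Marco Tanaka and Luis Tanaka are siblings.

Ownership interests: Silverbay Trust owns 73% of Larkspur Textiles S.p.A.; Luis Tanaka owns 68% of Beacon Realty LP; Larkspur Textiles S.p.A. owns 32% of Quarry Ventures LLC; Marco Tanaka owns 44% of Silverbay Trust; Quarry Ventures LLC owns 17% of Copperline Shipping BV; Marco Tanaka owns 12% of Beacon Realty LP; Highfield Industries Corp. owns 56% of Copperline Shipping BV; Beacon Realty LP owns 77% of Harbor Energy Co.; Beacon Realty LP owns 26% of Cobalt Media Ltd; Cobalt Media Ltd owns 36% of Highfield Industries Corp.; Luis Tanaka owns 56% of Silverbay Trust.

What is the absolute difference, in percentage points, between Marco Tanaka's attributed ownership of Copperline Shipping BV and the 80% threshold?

71.83552

By sibling attribution (R3), Marco Tanaka is treated as also owning Luis Tanaka's interest in Silverbay Trust, giving 44% + 56% = 100%.
By sibling attribution (R3), Marco Tanaka is treated as also owning Luis Tanaka's interest in Beacon Realty LP, giving 12% + 68% = 80%.
Chain via Silverbay Trust → Larkspur Textiles S.p.A. → Quarry Ventures LLC (R2): 100% × 73% × 32% × 17% = 3.9712% of Copperline Shipping BV.
Chain via Beacon Realty LP → Cobalt Media Ltd → Highfield Industries Corp. (R2): 80% × 26% × 36% × 56% = 4.19328% of Copperline Shipping BV.
Aggregating (R1): 3.9712% + 4.19328% = 8.16448%.
8.16448% falls short of the 80% threshold by 71.83552 percentage points.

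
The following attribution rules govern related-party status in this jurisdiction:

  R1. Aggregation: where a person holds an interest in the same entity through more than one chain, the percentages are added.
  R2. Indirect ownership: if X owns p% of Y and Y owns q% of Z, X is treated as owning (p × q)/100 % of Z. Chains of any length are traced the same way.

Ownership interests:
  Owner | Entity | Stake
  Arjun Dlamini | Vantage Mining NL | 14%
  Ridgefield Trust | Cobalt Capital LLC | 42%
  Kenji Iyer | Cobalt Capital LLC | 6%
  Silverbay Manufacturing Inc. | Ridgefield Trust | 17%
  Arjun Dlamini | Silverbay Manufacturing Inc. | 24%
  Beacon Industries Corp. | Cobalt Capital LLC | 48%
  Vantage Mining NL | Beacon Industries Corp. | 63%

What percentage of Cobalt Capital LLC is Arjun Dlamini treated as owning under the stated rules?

Chain via Silverbay Manufacturing Inc. → Ridgefield Trust (R2): 24% × 17% × 42% = 1.7136% of Cobalt Capital LLC.
Chain via Vantage Mining NL → Beacon Industries Corp. (R2): 14% × 63% × 48% = 4.2336% of Cobalt Capital LLC.
Aggregating (R1): 1.7136% + 4.2336% = 5.9472%.

5.9472%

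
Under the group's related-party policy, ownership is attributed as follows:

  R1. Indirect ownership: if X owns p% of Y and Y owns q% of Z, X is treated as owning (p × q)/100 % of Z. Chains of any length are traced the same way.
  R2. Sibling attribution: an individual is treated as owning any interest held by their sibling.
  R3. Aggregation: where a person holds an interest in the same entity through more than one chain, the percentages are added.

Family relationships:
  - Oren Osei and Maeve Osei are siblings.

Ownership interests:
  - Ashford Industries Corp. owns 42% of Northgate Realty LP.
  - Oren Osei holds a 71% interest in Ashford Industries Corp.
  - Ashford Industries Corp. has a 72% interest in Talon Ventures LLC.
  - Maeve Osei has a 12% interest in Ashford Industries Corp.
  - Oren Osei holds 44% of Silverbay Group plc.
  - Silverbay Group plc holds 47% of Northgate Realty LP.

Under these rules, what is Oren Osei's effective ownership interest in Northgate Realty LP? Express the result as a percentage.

55.54%

By sibling attribution (R2), Oren Osei is treated as also owning Maeve Osei's interest in Ashford Industries Corp, giving 71% + 12% = 83%.
Chain via Silverbay Group plc (R1): 44% × 47% = 20.68% of Northgate Realty LP.
Chain via Ashford Industries Corp. (R1): 83% × 42% = 34.86% of Northgate Realty LP.
Aggregating (R3): 20.68% + 34.86% = 55.54%.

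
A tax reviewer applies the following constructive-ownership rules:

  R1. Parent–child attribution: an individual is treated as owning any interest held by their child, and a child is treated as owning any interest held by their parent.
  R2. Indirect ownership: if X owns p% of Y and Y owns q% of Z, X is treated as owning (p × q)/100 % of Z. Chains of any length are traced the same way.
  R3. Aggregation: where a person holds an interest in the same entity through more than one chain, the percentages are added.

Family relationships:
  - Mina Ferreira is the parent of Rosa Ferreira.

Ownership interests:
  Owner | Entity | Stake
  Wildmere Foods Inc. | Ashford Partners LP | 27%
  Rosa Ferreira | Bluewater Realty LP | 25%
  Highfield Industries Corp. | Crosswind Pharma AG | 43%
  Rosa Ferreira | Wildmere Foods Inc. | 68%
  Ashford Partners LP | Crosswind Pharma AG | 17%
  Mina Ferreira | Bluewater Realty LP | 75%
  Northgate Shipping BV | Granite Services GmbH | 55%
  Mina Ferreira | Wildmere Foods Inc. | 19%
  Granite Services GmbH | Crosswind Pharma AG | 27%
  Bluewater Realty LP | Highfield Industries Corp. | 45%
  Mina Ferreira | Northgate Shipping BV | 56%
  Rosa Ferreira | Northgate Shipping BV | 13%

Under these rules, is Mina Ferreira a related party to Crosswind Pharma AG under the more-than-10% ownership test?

Yes

By parent–child attribution (R1), Mina Ferreira is treated as also owning Rosa Ferreira's interest in Northgate Shipping BV, giving 56% + 13% = 69%.
By parent–child attribution (R1), Mina Ferreira is treated as also owning Rosa Ferreira's interest in Bluewater Realty LP, giving 75% + 25% = 100%.
By parent–child attribution (R1), Mina Ferreira is treated as also owning Rosa Ferreira's interest in Wildmere Foods Inc, giving 19% + 68% = 87%.
Chain via Northgate Shipping BV → Granite Services GmbH (R2): 69% × 55% × 27% = 10.2465% of Crosswind Pharma AG.
Chain via Bluewater Realty LP → Highfield Industries Corp. (R2): 100% × 45% × 43% = 19.35% of Crosswind Pharma AG.
Chain via Wildmere Foods Inc. → Ashford Partners LP (R2): 87% × 27% × 17% = 3.9933% of Crosswind Pharma AG.
Aggregating (R3): 10.2465% + 19.35% + 3.9933% = 33.5898%.
33.5898% exceeds the 10% threshold, so Mina is a related party to Crosswind Pharma AG.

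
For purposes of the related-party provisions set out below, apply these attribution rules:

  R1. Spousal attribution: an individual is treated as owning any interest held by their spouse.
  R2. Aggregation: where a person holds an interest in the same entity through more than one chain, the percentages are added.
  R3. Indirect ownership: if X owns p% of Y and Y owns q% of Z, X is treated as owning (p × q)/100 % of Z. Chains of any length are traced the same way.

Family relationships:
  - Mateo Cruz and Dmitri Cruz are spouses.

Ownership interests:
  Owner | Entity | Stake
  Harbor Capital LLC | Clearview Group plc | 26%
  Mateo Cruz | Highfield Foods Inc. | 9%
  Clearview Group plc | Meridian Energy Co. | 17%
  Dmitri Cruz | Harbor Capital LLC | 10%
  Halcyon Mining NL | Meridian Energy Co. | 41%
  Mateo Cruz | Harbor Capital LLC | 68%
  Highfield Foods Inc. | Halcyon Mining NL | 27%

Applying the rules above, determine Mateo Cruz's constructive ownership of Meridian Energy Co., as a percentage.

4.4439%

By spousal attribution (R1), Mateo Cruz is treated as also owning Dmitri Cruz's interest in Harbor Capital LLC, giving 68% + 10% = 78%.
Chain via Highfield Foods Inc. → Halcyon Mining NL (R3): 9% × 27% × 41% = 0.9963% of Meridian Energy Co.
Chain via Harbor Capital LLC → Clearview Group plc (R3): 78% × 26% × 17% = 3.4476% of Meridian Energy Co.
Aggregating (R2): 0.9963% + 3.4476% = 4.4439%.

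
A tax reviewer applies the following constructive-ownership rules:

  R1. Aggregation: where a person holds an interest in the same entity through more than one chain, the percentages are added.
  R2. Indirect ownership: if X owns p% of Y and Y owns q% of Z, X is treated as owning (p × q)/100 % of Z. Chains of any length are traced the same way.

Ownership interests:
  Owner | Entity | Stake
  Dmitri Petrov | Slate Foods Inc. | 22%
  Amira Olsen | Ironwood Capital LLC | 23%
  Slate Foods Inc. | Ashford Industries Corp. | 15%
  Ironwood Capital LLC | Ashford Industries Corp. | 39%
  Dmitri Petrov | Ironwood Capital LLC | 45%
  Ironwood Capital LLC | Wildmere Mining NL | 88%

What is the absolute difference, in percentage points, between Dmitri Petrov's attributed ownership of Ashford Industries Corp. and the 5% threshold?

Chain via Ironwood Capital LLC (R2): 45% × 39% = 17.55% of Ashford Industries Corp.
Chain via Slate Foods Inc. (R2): 22% × 15% = 3.3% of Ashford Industries Corp.
Aggregating (R1): 17.55% + 3.3% = 20.85%.
20.85% exceeds the 5% threshold by 15.85 percentage points.

15.85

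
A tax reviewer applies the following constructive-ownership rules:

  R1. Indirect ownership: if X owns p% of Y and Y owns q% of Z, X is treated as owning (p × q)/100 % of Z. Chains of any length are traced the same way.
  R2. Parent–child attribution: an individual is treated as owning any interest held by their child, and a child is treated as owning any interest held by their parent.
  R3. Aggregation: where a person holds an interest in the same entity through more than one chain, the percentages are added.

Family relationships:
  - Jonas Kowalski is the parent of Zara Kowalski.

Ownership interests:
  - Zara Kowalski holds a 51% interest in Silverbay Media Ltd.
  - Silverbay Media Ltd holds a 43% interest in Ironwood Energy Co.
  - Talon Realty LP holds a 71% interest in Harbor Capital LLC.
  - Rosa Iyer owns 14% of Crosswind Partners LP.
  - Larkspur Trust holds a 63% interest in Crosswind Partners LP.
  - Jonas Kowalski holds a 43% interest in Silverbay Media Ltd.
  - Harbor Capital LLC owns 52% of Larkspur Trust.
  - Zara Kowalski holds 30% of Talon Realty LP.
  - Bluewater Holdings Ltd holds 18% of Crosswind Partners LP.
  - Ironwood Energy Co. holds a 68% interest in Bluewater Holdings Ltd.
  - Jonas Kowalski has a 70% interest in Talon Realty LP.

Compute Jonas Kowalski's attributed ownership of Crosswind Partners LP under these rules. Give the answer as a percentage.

By parent–child attribution (R2), Jonas Kowalski is treated as also owning Zara Kowalski's interest in Talon Realty LP, giving 70% + 30% = 100%.
By parent–child attribution (R2), Jonas Kowalski is treated as also owning Zara Kowalski's interest in Silverbay Media Ltd, giving 43% + 51% = 94%.
Chain via Talon Realty LP → Harbor Capital LLC → Larkspur Trust (R1): 100% × 71% × 52% × 63% = 23.2596% of Crosswind Partners LP.
Chain via Silverbay Media Ltd → Ironwood Energy Co. → Bluewater Holdings Ltd (R1): 94% × 43% × 68% × 18% = 4.947408% of Crosswind Partners LP.
Aggregating (R3): 23.2596% + 4.947408% = 28.207008%.

28.207008%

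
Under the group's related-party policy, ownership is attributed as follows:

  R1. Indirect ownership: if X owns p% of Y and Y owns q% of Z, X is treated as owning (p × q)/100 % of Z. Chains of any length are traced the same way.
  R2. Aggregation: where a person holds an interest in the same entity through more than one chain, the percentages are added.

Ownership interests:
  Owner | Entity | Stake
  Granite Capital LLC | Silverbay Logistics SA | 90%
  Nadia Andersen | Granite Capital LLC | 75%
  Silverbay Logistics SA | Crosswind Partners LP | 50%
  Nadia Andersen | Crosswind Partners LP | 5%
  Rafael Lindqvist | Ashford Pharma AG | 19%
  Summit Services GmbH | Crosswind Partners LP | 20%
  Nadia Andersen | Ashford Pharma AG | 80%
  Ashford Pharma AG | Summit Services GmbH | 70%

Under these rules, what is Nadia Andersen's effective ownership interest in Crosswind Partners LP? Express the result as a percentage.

Chain via Granite Capital LLC → Silverbay Logistics SA (R1): 75% × 90% × 50% = 33.75% of Crosswind Partners LP.
Chain via Ashford Pharma AG → Summit Services GmbH (R1): 80% × 70% × 20% = 11.2% of Crosswind Partners LP.
Direct interest in Crosswind Partners LP: 5%.
Aggregating (R2): 33.75% + 11.2% + 5% = 49.95%.

49.95%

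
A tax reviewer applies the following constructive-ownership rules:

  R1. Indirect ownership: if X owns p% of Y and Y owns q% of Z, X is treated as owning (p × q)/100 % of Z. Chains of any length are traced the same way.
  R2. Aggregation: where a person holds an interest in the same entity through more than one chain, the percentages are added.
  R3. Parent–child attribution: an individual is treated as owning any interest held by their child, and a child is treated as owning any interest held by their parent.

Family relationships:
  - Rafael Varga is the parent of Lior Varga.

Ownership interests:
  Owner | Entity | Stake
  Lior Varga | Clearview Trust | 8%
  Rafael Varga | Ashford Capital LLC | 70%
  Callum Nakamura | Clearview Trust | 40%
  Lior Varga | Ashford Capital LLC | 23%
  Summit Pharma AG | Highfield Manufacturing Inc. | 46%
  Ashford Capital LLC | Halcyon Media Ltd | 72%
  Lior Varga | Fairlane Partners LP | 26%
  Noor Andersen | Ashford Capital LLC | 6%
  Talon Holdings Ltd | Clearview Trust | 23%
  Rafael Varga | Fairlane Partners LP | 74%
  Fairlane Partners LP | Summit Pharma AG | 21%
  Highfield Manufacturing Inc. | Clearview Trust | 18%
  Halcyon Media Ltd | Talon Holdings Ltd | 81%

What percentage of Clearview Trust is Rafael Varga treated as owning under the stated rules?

By parent–child attribution (R3), Rafael Varga is treated as also owning Lior Varga's interest in Ashford Capital LLC, giving 70% + 23% = 93%.
By parent–child attribution (R3), Rafael Varga is treated as also owning Lior Varga's interest in Fairlane Partners LP, giving 74% + 26% = 100%.
By parent–child attribution (R3), Rafael Varga is treated as owning Lior Varga's 8% interest in Clearview Trust.
Chain via Ashford Capital LLC → Halcyon Media Ltd → Talon Holdings Ltd (R1): 93% × 72% × 81% × 23% = 12.474648% of Clearview Trust.
Chain via Fairlane Partners LP → Summit Pharma AG → Highfield Manufacturing Inc. (R1): 100% × 21% × 46% × 18% = 1.7388% of Clearview Trust.
Direct interest in Clearview Trust: 8%.
Aggregating (R2): 12.474648% + 1.7388% + 8% = 22.213448%.

22.213448%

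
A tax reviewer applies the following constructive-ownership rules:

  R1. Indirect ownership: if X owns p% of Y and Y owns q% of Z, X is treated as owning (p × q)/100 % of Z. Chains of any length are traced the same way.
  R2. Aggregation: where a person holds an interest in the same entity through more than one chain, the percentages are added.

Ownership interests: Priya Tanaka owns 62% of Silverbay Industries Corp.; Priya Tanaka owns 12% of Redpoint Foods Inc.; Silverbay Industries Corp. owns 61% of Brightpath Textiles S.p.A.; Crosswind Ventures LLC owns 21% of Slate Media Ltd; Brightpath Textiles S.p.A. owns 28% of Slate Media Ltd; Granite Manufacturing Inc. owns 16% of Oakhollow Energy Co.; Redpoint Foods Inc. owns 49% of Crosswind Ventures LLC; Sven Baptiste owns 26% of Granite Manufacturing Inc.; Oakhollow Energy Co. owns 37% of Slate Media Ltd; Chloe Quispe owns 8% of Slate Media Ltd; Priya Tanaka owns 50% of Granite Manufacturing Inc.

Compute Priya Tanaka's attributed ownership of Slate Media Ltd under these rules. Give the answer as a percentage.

Chain via Granite Manufacturing Inc. → Oakhollow Energy Co. (R1): 50% × 16% × 37% = 2.96% of Slate Media Ltd.
Chain via Redpoint Foods Inc. → Crosswind Ventures LLC (R1): 12% × 49% × 21% = 1.2348% of Slate Media Ltd.
Chain via Silverbay Industries Corp. → Brightpath Textiles S.p.A. (R1): 62% × 61% × 28% = 10.5896% of Slate Media Ltd.
Aggregating (R2): 2.96% + 1.2348% + 10.5896% = 14.7844%.

14.7844%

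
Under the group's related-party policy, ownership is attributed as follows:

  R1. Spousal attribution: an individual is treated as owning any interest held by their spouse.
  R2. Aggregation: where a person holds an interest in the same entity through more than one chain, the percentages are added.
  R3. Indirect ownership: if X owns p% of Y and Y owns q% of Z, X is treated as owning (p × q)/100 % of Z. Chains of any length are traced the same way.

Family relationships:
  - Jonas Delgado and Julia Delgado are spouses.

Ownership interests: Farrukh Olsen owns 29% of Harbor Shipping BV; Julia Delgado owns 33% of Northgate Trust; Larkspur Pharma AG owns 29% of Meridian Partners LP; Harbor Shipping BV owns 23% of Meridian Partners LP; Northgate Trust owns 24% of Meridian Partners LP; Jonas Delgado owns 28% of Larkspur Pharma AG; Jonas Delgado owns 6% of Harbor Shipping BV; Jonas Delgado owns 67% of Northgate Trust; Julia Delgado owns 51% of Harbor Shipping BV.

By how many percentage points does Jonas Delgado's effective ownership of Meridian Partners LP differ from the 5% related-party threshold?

By spousal attribution (R1), Jonas Delgado is treated as also owning Julia Delgado's interest in Northgate Trust, giving 67% + 33% = 100%.
By spousal attribution (R1), Jonas Delgado is treated as also owning Julia Delgado's interest in Harbor Shipping BV, giving 6% + 51% = 57%.
Chain via Larkspur Pharma AG (R3): 28% × 29% = 8.12% of Meridian Partners LP.
Chain via Northgate Trust (R3): 100% × 24% = 24% of Meridian Partners LP.
Chain via Harbor Shipping BV (R3): 57% × 23% = 13.11% of Meridian Partners LP.
Aggregating (R2): 8.12% + 24% + 13.11% = 45.23%.
45.23% exceeds the 5% threshold by 40.23 percentage points.

40.23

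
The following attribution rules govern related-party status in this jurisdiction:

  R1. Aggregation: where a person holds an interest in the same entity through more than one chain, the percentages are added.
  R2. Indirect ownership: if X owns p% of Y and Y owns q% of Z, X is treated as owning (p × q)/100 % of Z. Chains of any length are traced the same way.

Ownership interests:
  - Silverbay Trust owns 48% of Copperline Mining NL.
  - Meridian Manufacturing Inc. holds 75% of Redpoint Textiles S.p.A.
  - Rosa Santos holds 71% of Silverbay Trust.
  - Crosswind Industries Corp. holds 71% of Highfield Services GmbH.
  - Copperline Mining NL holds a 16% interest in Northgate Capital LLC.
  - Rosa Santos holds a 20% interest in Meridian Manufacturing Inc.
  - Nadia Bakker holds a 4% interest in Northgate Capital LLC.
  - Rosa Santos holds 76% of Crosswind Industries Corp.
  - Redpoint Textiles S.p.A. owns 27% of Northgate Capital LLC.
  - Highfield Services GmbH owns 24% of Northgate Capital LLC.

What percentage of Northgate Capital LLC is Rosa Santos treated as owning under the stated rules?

22.4532%

Chain via Meridian Manufacturing Inc. → Redpoint Textiles S.p.A. (R2): 20% × 75% × 27% = 4.05% of Northgate Capital LLC.
Chain via Crosswind Industries Corp. → Highfield Services GmbH (R2): 76% × 71% × 24% = 12.9504% of Northgate Capital LLC.
Chain via Silverbay Trust → Copperline Mining NL (R2): 71% × 48% × 16% = 5.4528% of Northgate Capital LLC.
Aggregating (R1): 4.05% + 12.9504% + 5.4528% = 22.4532%.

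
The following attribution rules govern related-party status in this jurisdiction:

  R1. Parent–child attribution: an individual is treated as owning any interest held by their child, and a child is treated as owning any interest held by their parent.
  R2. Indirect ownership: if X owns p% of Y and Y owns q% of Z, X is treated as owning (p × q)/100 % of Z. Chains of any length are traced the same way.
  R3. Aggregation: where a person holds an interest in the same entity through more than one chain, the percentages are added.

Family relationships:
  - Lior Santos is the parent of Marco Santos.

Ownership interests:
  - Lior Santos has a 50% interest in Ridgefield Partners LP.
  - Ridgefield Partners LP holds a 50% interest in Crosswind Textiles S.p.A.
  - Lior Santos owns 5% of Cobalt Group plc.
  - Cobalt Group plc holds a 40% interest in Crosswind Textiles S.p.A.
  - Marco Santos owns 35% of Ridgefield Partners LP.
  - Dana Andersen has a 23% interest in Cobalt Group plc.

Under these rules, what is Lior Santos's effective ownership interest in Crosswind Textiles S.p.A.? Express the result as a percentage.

By parent–child attribution (R1), Lior Santos is treated as also owning Marco Santos's interest in Ridgefield Partners LP, giving 50% + 35% = 85%.
Chain via Ridgefield Partners LP (R2): 85% × 50% = 42.5% of Crosswind Textiles S.p.A.
Chain via Cobalt Group plc (R2): 5% × 40% = 2% of Crosswind Textiles S.p.A.
Aggregating (R3): 42.5% + 2% = 44.5%.

44.5%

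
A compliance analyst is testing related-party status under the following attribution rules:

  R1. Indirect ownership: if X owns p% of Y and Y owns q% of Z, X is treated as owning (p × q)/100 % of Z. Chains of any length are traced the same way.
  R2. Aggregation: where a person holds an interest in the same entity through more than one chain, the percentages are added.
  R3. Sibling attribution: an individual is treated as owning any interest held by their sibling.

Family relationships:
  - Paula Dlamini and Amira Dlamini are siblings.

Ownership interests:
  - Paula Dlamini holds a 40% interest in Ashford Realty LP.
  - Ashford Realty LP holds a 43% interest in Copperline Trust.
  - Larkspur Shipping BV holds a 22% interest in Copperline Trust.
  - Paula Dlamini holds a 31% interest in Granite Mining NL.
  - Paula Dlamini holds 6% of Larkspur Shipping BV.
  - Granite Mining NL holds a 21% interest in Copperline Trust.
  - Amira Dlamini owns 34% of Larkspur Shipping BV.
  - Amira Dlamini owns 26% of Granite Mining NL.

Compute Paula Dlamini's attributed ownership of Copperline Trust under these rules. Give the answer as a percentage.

By sibling attribution (R3), Paula Dlamini is treated as also owning Amira Dlamini's interest in Granite Mining NL, giving 31% + 26% = 57%.
By sibling attribution (R3), Paula Dlamini is treated as also owning Amira Dlamini's interest in Larkspur Shipping BV, giving 6% + 34% = 40%.
Chain via Granite Mining NL (R1): 57% × 21% = 11.97% of Copperline Trust.
Chain via Ashford Realty LP (R1): 40% × 43% = 17.2% of Copperline Trust.
Chain via Larkspur Shipping BV (R1): 40% × 22% = 8.8% of Copperline Trust.
Aggregating (R2): 11.97% + 17.2% + 8.8% = 37.97%.

37.97%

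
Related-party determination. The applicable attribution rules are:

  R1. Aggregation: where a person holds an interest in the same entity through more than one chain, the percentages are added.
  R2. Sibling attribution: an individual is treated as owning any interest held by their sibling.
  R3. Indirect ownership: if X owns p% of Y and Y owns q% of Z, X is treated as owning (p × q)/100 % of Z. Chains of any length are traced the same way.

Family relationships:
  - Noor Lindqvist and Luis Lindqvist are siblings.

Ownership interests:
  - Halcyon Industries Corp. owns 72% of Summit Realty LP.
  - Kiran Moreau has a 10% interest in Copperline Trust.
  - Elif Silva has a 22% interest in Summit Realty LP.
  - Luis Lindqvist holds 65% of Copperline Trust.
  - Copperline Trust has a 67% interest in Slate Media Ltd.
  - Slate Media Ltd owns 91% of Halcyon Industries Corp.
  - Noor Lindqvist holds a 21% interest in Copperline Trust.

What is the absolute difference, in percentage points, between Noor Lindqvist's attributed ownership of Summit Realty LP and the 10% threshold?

By sibling attribution (R2), Noor Lindqvist is treated as also owning Luis Lindqvist's interest in Copperline Trust, giving 21% + 65% = 86%.
Chain via Copperline Trust → Slate Media Ltd → Halcyon Industries Corp. (R3): 86% × 67% × 91% × 72% = 37.752624% of Summit Realty LP.
37.752624% exceeds the 10% threshold by 27.752624 percentage points.

27.752624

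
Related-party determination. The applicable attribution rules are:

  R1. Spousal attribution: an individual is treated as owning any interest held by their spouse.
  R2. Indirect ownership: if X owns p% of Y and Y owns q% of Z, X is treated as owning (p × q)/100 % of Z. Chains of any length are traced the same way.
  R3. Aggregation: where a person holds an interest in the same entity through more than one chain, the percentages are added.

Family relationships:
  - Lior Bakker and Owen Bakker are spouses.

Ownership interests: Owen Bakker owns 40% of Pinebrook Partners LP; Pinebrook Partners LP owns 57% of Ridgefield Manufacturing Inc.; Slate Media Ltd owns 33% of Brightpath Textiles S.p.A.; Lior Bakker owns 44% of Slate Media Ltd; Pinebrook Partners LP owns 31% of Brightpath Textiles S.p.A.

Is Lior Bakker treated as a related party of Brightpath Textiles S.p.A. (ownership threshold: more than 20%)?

By spousal attribution (R1), Lior Bakker is treated as owning Owen Bakker's 40% interest in Pinebrook Partners LP.
Chain via Slate Media Ltd (R2): 44% × 33% = 14.52% of Brightpath Textiles S.p.A.
Chain via Pinebrook Partners LP (R2): 40% × 31% = 12.4% of Brightpath Textiles S.p.A.
Aggregating (R3): 14.52% + 12.4% = 26.92%.
26.92% exceeds the 20% threshold, so Lior is a related party to Brightpath Textiles S.p.A.

Yes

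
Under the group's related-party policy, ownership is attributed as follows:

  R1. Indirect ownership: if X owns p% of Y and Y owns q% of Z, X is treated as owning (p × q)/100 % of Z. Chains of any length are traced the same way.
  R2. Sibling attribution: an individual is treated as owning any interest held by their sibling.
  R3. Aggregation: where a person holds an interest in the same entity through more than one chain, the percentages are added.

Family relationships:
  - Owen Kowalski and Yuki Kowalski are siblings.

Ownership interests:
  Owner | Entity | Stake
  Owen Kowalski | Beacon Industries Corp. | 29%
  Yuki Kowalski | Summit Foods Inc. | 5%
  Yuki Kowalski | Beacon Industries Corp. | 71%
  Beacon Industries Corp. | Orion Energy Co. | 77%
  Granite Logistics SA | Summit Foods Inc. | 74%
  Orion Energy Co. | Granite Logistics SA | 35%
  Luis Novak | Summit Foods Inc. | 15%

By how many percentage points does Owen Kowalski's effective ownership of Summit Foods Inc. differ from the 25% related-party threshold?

By sibling attribution (R2), Owen Kowalski is treated as also owning Yuki Kowalski's interest in Beacon Industries Corp, giving 29% + 71% = 100%.
By sibling attribution (R2), Owen Kowalski is treated as owning Yuki Kowalski's 5% interest in Summit Foods Inc.
Chain via Beacon Industries Corp. → Orion Energy Co. → Granite Logistics SA (R1): 100% × 77% × 35% × 74% = 19.943% of Summit Foods Inc.
Direct interest in Summit Foods Inc: 5%.
Aggregating (R3): 19.943% + 5% = 24.943%.
24.943% falls short of the 25% threshold by 0.057 percentage points.

0.057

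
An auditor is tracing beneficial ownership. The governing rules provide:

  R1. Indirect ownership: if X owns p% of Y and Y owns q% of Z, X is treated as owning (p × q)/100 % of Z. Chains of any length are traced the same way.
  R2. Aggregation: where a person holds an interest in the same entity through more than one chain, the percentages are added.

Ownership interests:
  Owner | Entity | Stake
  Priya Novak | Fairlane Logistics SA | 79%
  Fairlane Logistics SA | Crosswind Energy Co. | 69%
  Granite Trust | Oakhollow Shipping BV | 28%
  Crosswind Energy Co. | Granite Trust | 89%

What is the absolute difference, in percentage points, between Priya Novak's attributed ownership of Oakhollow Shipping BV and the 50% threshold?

Chain via Fairlane Logistics SA → Crosswind Energy Co. → Granite Trust (R1): 79% × 69% × 89% × 28% = 13.583892% of Oakhollow Shipping BV.
13.583892% falls short of the 50% threshold by 36.416108 percentage points.

36.416108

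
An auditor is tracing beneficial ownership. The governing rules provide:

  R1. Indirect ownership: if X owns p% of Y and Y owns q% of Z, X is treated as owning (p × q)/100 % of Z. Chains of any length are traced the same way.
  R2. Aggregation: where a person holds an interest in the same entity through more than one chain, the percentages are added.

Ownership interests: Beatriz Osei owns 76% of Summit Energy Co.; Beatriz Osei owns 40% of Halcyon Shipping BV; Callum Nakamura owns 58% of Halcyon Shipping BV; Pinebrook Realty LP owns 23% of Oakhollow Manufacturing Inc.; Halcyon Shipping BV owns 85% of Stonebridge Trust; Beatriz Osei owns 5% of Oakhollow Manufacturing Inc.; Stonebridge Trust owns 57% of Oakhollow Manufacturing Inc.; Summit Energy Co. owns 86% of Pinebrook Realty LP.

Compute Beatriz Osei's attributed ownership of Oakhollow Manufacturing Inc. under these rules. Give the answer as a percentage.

Chain via Halcyon Shipping BV → Stonebridge Trust (R1): 40% × 85% × 57% = 19.38% of Oakhollow Manufacturing Inc.
Chain via Summit Energy Co. → Pinebrook Realty LP (R1): 76% × 86% × 23% = 15.0328% of Oakhollow Manufacturing Inc.
Direct interest in Oakhollow Manufacturing Inc: 5%.
Aggregating (R2): 19.38% + 15.0328% + 5% = 39.4128%.

39.4128%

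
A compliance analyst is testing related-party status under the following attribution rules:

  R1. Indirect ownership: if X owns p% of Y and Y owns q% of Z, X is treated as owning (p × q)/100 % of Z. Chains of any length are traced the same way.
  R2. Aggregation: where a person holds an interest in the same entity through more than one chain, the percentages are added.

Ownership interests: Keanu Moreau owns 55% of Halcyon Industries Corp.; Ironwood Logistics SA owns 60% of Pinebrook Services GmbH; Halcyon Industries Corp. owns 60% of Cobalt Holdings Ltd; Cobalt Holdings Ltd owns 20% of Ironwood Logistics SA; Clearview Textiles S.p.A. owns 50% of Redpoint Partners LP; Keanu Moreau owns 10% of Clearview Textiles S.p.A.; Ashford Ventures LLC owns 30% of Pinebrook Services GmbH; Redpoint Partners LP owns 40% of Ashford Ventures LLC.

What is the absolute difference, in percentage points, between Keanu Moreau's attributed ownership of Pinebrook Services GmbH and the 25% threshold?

Chain via Halcyon Industries Corp. → Cobalt Holdings Ltd → Ironwood Logistics SA (R1): 55% × 60% × 20% × 60% = 3.96% of Pinebrook Services GmbH.
Chain via Clearview Textiles S.p.A. → Redpoint Partners LP → Ashford Ventures LLC (R1): 10% × 50% × 40% × 30% = 0.6% of Pinebrook Services GmbH.
Aggregating (R2): 3.96% + 0.6% = 4.56%.
4.56% falls short of the 25% threshold by 20.44 percentage points.

20.44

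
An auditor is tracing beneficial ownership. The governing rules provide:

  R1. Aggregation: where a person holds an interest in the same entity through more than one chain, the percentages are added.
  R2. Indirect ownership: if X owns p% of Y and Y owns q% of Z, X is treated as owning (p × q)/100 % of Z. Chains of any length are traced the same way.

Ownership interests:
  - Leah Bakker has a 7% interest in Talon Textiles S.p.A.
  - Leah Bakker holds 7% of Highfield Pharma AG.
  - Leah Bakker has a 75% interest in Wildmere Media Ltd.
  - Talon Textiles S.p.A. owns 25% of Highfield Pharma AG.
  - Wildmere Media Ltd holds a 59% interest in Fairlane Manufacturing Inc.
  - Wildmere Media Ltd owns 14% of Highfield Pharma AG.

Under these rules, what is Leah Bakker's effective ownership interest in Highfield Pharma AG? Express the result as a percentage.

Chain via Wildmere Media Ltd (R2): 75% × 14% = 10.5% of Highfield Pharma AG.
Chain via Talon Textiles S.p.A. (R2): 7% × 25% = 1.75% of Highfield Pharma AG.
Direct interest in Highfield Pharma AG: 7%.
Aggregating (R1): 10.5% + 1.75% + 7% = 19.25%.

19.25%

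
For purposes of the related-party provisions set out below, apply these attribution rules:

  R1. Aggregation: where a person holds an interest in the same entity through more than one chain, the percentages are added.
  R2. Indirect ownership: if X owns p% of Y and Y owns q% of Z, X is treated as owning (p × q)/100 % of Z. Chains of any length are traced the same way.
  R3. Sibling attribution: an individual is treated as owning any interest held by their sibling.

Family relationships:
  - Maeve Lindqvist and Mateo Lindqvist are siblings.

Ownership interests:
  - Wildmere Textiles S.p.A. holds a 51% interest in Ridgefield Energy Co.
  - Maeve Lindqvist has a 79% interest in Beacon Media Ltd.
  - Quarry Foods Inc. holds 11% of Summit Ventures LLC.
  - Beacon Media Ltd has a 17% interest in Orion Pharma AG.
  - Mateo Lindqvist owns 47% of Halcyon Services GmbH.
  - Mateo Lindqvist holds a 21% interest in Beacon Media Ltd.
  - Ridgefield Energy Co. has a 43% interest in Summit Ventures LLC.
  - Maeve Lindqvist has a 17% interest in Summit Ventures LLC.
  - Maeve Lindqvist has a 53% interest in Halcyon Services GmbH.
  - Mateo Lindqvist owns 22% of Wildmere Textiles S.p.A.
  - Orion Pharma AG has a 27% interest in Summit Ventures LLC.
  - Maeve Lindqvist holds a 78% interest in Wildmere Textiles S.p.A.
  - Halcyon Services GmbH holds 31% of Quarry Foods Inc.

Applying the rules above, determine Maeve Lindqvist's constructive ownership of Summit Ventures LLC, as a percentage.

46.93%

By sibling attribution (R3), Maeve Lindqvist is treated as also owning Mateo Lindqvist's interest in Halcyon Services GmbH, giving 53% + 47% = 100%.
By sibling attribution (R3), Maeve Lindqvist is treated as also owning Mateo Lindqvist's interest in Beacon Media Ltd, giving 79% + 21% = 100%.
By sibling attribution (R3), Maeve Lindqvist is treated as also owning Mateo Lindqvist's interest in Wildmere Textiles S.p.A, giving 78% + 22% = 100%.
Chain via Halcyon Services GmbH → Quarry Foods Inc. (R2): 100% × 31% × 11% = 3.41% of Summit Ventures LLC.
Chain via Beacon Media Ltd → Orion Pharma AG (R2): 100% × 17% × 27% = 4.59% of Summit Ventures LLC.
Chain via Wildmere Textiles S.p.A. → Ridgefield Energy Co. (R2): 100% × 51% × 43% = 21.93% of Summit Ventures LLC.
Direct interest in Summit Ventures LLC: 17%.
Aggregating (R1): 3.41% + 4.59% + 21.93% + 17% = 46.93%.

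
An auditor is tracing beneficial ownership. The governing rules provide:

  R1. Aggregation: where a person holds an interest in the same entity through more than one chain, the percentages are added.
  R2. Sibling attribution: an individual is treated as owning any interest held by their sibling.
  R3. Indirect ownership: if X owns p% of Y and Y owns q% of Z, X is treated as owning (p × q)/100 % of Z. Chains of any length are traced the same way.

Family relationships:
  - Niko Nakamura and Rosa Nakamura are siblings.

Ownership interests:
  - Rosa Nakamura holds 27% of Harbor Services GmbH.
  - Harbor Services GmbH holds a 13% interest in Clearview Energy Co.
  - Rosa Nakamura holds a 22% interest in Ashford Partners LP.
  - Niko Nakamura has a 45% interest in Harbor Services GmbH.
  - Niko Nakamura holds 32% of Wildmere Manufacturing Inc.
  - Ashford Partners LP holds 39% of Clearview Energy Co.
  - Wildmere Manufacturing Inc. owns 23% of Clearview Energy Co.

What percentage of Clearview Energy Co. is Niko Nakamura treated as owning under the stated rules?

By sibling attribution (R2), Niko Nakamura is treated as also owning Rosa Nakamura's interest in Harbor Services GmbH, giving 45% + 27% = 72%.
By sibling attribution (R2), Niko Nakamura is treated as owning Rosa Nakamura's 22% interest in Ashford Partners LP.
Chain via Wildmere Manufacturing Inc. (R3): 32% × 23% = 7.36% of Clearview Energy Co.
Chain via Harbor Services GmbH (R3): 72% × 13% = 9.36% of Clearview Energy Co.
Chain via Ashford Partners LP (R3): 22% × 39% = 8.58% of Clearview Energy Co.
Aggregating (R1): 7.36% + 9.36% + 8.58% = 25.3%.

25.3%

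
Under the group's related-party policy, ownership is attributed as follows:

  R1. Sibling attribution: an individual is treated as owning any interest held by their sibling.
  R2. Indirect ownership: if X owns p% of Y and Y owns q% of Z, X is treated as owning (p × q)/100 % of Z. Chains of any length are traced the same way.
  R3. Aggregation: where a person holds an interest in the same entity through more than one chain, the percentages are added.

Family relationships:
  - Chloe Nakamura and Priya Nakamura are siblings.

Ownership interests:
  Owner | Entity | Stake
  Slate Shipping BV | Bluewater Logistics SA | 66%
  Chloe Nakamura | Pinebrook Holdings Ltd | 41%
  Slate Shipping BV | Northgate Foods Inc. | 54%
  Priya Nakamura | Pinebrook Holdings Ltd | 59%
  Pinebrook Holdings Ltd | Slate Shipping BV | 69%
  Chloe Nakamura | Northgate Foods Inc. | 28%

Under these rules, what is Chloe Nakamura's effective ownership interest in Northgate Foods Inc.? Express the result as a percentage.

65.26%

By sibling attribution (R1), Chloe Nakamura is treated as also owning Priya Nakamura's interest in Pinebrook Holdings Ltd, giving 41% + 59% = 100%.
Chain via Pinebrook Holdings Ltd → Slate Shipping BV (R2): 100% × 69% × 54% = 37.26% of Northgate Foods Inc.
Direct interest in Northgate Foods Inc: 28%.
Aggregating (R3): 37.26% + 28% = 65.26%.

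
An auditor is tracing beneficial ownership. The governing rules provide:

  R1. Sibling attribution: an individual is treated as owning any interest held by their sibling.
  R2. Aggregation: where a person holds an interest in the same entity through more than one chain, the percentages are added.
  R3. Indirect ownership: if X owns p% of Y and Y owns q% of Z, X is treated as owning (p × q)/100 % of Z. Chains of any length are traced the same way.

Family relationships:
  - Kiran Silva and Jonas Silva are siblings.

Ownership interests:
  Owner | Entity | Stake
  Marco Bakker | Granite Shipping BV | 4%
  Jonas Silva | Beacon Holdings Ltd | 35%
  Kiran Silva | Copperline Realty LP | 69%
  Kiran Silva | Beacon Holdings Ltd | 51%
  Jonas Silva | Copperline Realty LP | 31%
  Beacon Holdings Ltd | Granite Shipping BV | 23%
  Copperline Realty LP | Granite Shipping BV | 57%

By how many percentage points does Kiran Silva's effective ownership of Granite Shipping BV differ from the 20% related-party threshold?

By sibling attribution (R1), Kiran Silva is treated as also owning Jonas Silva's interest in Copperline Realty LP, giving 69% + 31% = 100%.
By sibling attribution (R1), Kiran Silva is treated as also owning Jonas Silva's interest in Beacon Holdings Ltd, giving 51% + 35% = 86%.
Chain via Copperline Realty LP (R3): 100% × 57% = 57% of Granite Shipping BV.
Chain via Beacon Holdings Ltd (R3): 86% × 23% = 19.78% of Granite Shipping BV.
Aggregating (R2): 57% + 19.78% = 76.78%.
76.78% exceeds the 20% threshold by 56.78 percentage points.

56.78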